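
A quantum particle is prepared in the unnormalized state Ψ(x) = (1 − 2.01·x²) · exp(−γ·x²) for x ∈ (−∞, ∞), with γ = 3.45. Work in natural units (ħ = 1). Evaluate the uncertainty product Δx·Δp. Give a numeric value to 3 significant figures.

0.518

Δx = √(⟨x²⟩−⟨x⟩²), Δp = √(⟨p²⟩−⟨p⟩²).
Expand each integrand as polynomial × e^(−2γx²) and use ∫x^(2j)·e^(−2γx²) dx = (2j−1)!!/(4γ)^j · √(π/(2γ)), odd powers → 0; here √(π/(2γ)) = 0.67476. Differentiate with the product rule, d/dx e^(−γx²) = −2γx·e^(−γx²).
Normalization: ∫|Ψ|² dx = 0.52114.
⟨x⟩ = 0.0000, ⟨x²⟩ = 0.041686 ⇒ Δx = 0.20417.
⟨p⟩ = 0.0000, ⟨p²⟩ = 6.4315 ⇒ Δp = 2.5360.
Δx·Δp = 0.51779.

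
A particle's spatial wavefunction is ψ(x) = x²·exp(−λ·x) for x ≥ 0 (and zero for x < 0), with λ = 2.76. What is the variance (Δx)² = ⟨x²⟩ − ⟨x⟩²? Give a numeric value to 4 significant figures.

Compute ⟨x⟩ and ⟨x²⟩ separately, then (Δx)² = ⟨x²⟩ − ⟨x⟩².
Every integrand reduces to terms xʲ·e^(−2λx) on [0, ∞); use ∫₀^∞ xʲ·e^(−2λx) dx = j!/(2λ)^(j+1).
Normalization: ∫|ψ|² dx = 0.0046829.
⟨x⟩ = 0.90580 and ⟨x²⟩ = 0.98456.
(Δx)² = 0.98456 − (0.90580)² = 0.16409.

0.1641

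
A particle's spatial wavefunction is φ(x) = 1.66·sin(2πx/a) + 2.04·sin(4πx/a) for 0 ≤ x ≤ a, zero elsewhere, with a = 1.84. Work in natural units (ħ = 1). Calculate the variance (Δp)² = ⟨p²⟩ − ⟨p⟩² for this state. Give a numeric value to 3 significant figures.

32.7

Compute ⟨p⟩ and ⟨p²⟩ separately; (Δp)² = ⟨p²⟩ − ⟨p⟩².
d²/dx² sin(jπx/a) = −(jπ/a)²·sin(jπx/a); on 0 ≤ x ≤ a, ∫sin²(jπx/a) dx = a/2 and ∫sin(jπx/a)·sin(lπx/a) dx = 0 for j ≠ l, so only diagonal terms survive in ∫|φ|² and ∫φ·φ″; ∫φ·φ′ dx = [φ²/2] between the walls = 0.
Normalization: ∫|φ|² dx = 6.3638.
⟨p⟩ = 0.0000 and ⟨p²⟩ = 32.707.
(Δp)² = 32.707 − (0.0000)² = 32.707.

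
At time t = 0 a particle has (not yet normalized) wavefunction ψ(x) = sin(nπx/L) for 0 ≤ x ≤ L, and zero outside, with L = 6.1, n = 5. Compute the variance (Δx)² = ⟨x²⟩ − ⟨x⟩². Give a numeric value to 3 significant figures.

Compute ⟨x⟩ and ⟨x²⟩ separately, then (Δx)² = ⟨x²⟩ − ⟨x⟩².
With sin²θ = (1 − cos2θ)/2 on 0 ≤ x ≤ L: ∫sin²(nπx/L) dx = L/2, ∫x·sin²(nπx/L) dx = L²/4, ∫x²·sin²(nπx/L) dx = L³·(1/6 − 1/(4n²π²)); higher powers xᵏ the same way, integrating xᵏ·cos(2nπx/L) by parts.
Normalization: ∫|ψ|² dx = 3.0500.
⟨x⟩ = 3.0500 and ⟨x²⟩ = 12.328.
(Δx)² = 12.328 − (3.0500)² = 3.0254.

3.03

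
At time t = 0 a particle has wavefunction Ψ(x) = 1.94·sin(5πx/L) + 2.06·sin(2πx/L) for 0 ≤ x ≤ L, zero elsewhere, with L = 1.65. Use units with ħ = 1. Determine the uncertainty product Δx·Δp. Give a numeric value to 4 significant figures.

3.211

Δx = √(⟨x²⟩−⟨x⟩²), Δp = √(⟨p²⟩−⟨p⟩²).
On 0 ≤ x ≤ L (j ≠ l): ∫sin²(jπx/L) dx = L/2, ∫sin(jπx/L)·sin(lπx/L) dx = 0; diagonal moments ∫x·sin²(jπx/L) dx = L²/4, ∫x²·sin²(jπx/L) dx = L³·(1/6 − 1/(4j²π²)); cross terms ∫x·sin(jπx/L)·sin(lπx/L) dx = 0 for j + l even and −4jlL²/(π²(j² − l²)²) for j + l odd, ∫x²·sin(jπx/L)·sin(lπx/L) dx = (−1)^(j+l)·4jlL³/(π²(j² − l²)²); higher powers the same way via product-to-sum and parts. d²/dx² sin(jπx/L) = −(jπ/L)²·sin(jπx/L); on 0 ≤ x ≤ L, ∫sin²(jπx/L) dx = L/2 and ∫sin(jπx/L)·sin(lπx/L) dx = 0 for j ≠ l, so only diagonal terms survive in ∫|Ψ|² and ∫Ψ·Ψ″; ∫Ψ·Ψ′ dx = [Ψ²/2] between the walls = 0.
Normalization: ∫|Ψ|² dx = 6.6059.
⟨x⟩ = 0.79473, ⟨x²⟩ = 0.83668 ⇒ Δx = 0.45287.
⟨p⟩ = 0.0000, ⟨p²⟩ = 50.284 ⇒ Δp = 7.0911.
Δx·Δp = 3.2113.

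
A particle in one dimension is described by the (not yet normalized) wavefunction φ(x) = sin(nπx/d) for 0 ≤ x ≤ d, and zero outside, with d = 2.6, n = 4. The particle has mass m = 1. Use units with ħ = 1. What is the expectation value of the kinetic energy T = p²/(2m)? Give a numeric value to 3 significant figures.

T = −(ħ²/2m) d²/dx², so ⟨T⟩ = −(ħ²/2m) ∫ φ*·φ'' dx / ∫|φ|² dx; with m = 1.
d/dx sin(nπx/d) = (nπ/d)·cos(nπx/d) and d²/dx² sin(nπx/d) = −(nπ/d)²·sin(nπx/d); on 0 ≤ x ≤ d, ∫sin²(nπx/d) dx = d/2 and ∫sin(nπx/d)·cos(nπx/d) dx = 0.
State is unnormalized: ∫|φ|² dx = 1.3000, and ∫φ*·(−ħ²/2m · φ'') dx = 15.184, so ⟨T⟩ = 15.184 / 1.3000.
⟨T⟩ = 11.680.

11.7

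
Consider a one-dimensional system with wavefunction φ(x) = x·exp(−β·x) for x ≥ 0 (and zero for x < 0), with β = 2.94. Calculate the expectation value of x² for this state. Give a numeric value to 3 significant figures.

⟨x²⟩ = ∫ x²·|φ|² dx / ∫|φ|² dx (integrals over the domain).
Every integrand reduces to terms xʲ·e^(−2βx) on [0, ∞); use ∫₀^∞ xʲ·e^(−2βx) dx = j!/(2β)^(j+1).
State is unnormalized: ∫|φ|² dx = 0.0098378, and ∫φ*·x²·φ dx = 0.0034145, so ⟨x²⟩ = 0.0034145 / 0.0098378.
⟨x²⟩ = 0.34708.

0.347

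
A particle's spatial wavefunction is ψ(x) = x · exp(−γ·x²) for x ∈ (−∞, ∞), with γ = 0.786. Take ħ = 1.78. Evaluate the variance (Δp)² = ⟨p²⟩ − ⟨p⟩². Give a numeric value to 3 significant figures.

7.47

Compute ⟨p⟩ and ⟨p²⟩ separately; (Δp)² = ⟨p²⟩ − ⟨p⟩².
Expand each integrand as polynomial × e^(−2γx²) and use ∫x^(2j)·e^(−2γx²) dx = (2j−1)!!/(4γ)^j · √(π/(2γ)), odd powers → 0; here √(π/(2γ)) = 1.4137. Differentiate with the product rule, d/dx e^(−γx²) = −2γx·e^(−γx²).
Normalization: ∫|ψ|² dx = 0.44964.
⟨p⟩ = 0.0000 and ⟨p²⟩ = 7.4711.
(Δp)² = 7.4711 − (0.0000)² = 7.4711.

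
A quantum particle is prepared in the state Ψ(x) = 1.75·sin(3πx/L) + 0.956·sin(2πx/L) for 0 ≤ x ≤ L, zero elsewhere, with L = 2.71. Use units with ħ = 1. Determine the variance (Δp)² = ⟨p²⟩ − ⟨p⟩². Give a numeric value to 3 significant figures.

Compute ⟨p⟩ and ⟨p²⟩ separately; (Δp)² = ⟨p²⟩ − ⟨p⟩².
d²/dx² sin(jπx/L) = −(jπ/L)²·sin(jπx/L); on 0 ≤ x ≤ L, ∫sin²(jπx/L) dx = L/2 and ∫sin(jπx/L)·sin(lπx/L) dx = 0 for j ≠ l, so only diagonal terms survive in ∫|Ψ|² and ∫Ψ·Ψ″; ∫Ψ·Ψ′ dx = [Ψ²/2] between the walls = 0.
Normalization: ∫|Ψ|² dx = 5.3881.
⟨p⟩ = 0.0000 and ⟨p²⟩ = 10.551.
(Δp)² = 10.551 − (0.0000)² = 10.551.

10.6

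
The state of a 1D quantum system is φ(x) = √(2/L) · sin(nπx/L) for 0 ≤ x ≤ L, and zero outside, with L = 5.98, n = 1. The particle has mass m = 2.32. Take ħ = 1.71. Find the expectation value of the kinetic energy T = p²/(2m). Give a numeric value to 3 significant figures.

0.174

T = −(ħ²/2m) d²/dx², so ⟨T⟩ = −(ħ²/2m) ∫ φ*·φ'' dx; with m = 2.32.
d/dx sin(nπx/L) = (nπ/L)·cos(nπx/L) and d²/dx² sin(nπx/L) = −(nπ/L)²·sin(nπx/L); on 0 ≤ x ≤ L, ∫sin²(nπx/L) dx = L/2 and ∫sin(nπx/L)·cos(nπx/L) dx = 0.
⟨T⟩ = 0.17393.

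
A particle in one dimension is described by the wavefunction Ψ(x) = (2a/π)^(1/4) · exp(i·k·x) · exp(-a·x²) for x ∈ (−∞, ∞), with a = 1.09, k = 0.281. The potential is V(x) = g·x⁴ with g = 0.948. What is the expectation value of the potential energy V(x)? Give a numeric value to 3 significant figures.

⟨V⟩ = ∫ V(x)·|Ψ|² dx.
Gaussian moments: ∫x^(2j)·e^(−2ax²) dx = (2j−1)!!/(4a)^j · √(π/(2a)), odd powers integrate to 0; here √(π/(2a)) = 1.2005.
⟨V⟩ = 0.14961.

0.150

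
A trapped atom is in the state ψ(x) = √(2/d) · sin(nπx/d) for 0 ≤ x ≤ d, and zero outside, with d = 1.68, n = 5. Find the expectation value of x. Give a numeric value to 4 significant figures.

⟨x⟩ = ∫ x·|ψ|² dx (integrals over the domain).
With sin²θ = (1 − cos2θ)/2 on 0 ≤ x ≤ d: ∫sin²(nπx/d) dx = d/2, ∫x·sin²(nπx/d) dx = d²/4, ∫x²·sin²(nπx/d) dx = d³·(1/6 − 1/(4n²π²)); higher powers xᵏ the same way, integrating xᵏ·cos(2nπx/d) by parts.
⟨x⟩ = 0.84000.

0.8400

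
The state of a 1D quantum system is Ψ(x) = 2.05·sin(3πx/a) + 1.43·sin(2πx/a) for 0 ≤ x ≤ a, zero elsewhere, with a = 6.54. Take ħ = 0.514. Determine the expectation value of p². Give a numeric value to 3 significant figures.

p² Ψ = −ħ² d²Ψ/dx²; ⟨p²⟩ = −ħ² ∫ Ψ*·Ψ'' dx / ∫|Ψ|² dx.
d²/dx² sin(jπx/a) = −(jπ/a)²·sin(jπx/a); on 0 ≤ x ≤ a, ∫sin²(jπx/a) dx = a/2 and ∫sin(jπx/a)·sin(lπx/a) dx = 0 for j ≠ l, so only diagonal terms survive in ∫|Ψ|² and ∫Ψ·Ψ″; ∫Ψ·Ψ′ dx = [Ψ²/2] between the walls = 0.
State is unnormalized: ∫|Ψ|² dx = 20.429, and ∫Ψ*·(−ħ² Ψ'') dx = 9.1706, so ⟨p²⟩ = 9.1706 / 20.429.
⟨p²⟩ = 0.44890.

0.449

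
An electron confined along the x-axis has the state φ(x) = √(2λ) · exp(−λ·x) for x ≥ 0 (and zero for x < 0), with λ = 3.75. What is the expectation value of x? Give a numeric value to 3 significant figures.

⟨x⟩ = ∫ x·|φ|² dx (integrals over the domain).
Every integrand reduces to terms xʲ·e^(−2λx) on [0, ∞); use ∫₀^∞ xʲ·e^(−2λx) dx = j!/(2λ)^(j+1).
⟨x⟩ = 0.13333.

0.133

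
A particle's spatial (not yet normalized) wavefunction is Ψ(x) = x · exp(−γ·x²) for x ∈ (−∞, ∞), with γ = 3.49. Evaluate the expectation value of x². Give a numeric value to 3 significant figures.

0.215

⟨x²⟩ = ∫ x²·|Ψ|² dx / ∫|Ψ|² dx (integrals over the domain).
Expand each integrand as polynomial × e^(−2γx²) and use ∫x^(2j)·e^(−2γx²) dx = (2j−1)!!/(4γ)^j · √(π/(2γ)), odd powers → 0; here √(π/(2γ)) = 0.67088.
State is unnormalized: ∫|Ψ|² dx = 0.048058, and ∫Ψ*·x²·Ψ dx = 0.010328, so ⟨x²⟩ = 0.010328 / 0.048058.
⟨x²⟩ = 0.21490.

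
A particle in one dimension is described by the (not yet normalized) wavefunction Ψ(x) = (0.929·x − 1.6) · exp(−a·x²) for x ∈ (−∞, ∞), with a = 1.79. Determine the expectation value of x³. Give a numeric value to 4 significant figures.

⟨x³⟩ = ∫ x³·|Ψ|² dx / ∫|Ψ|² dx (integrals over the domain).
Expand each integrand as polynomial × e^(−2ax²) and use ∫x^(2j)·e^(−2ax²) dx = (2j−1)!!/(4a)^j · √(π/(2a)), odd powers → 0; here √(π/(2a)) = 0.93677.
State is unnormalized: ∫|Ψ|² dx = 2.5110, and ∫Ψ*·x³·Ψ dx = -0.16296, so ⟨x³⟩ = -0.16296 / 2.5110.
⟨x³⟩ = -0.064899.

-0.06490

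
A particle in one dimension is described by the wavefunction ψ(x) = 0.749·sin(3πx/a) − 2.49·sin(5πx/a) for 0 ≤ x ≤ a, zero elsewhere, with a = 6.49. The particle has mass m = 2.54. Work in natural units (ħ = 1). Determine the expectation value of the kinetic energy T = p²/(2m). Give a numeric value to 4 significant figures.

1.092

T = −(ħ²/2m) d²/dx², so ⟨T⟩ = −(ħ²/2m) ∫ ψ*·ψ'' dx / ∫|ψ|² dx; with m = 2.54.
d²/dx² sin(jπx/a) = −(jπ/a)²·sin(jπx/a); on 0 ≤ x ≤ a, ∫sin²(jπx/a) dx = a/2 and ∫sin(jπx/a)·sin(lπx/a) dx = 0 for j ≠ l, so only diagonal terms survive in ∫|ψ|² and ∫ψ·ψ″; ∫ψ·ψ′ dx = [ψ²/2] between the walls = 0.
State is unnormalized: ∫|ψ|² dx = 21.940, and ∫ψ*·(−ħ²/2m · ψ'') dx = 23.956, so ⟨T⟩ = 23.956 / 21.940.
⟨T⟩ = 1.0919.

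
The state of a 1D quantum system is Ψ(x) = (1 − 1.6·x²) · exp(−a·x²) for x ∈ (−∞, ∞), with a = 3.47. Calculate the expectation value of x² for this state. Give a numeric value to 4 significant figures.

0.04519

⟨x²⟩ = ∫ x²·|Ψ|² dx / ∫|Ψ|² dx (integrals over the domain).
Expand each integrand as polynomial × e^(−2ax²) and use ∫x^(2j)·e^(−2ax²) dx = (2j−1)!!/(4a)^j · √(π/(2a)), odd powers → 0; here √(π/(2a)) = 0.67281.
State is unnormalized: ∫|Ψ|² dx = 0.54452, and ∫Ψ*·x²·Ψ dx = 0.024609, so ⟨x²⟩ = 0.024609 / 0.54452.
⟨x²⟩ = 0.045194.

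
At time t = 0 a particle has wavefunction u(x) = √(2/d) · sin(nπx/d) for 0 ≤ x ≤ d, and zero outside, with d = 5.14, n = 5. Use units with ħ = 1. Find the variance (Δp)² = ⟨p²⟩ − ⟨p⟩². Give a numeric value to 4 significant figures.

9.339

Compute ⟨p⟩ and ⟨p²⟩ separately; (Δp)² = ⟨p²⟩ − ⟨p⟩².
d/dx sin(nπx/d) = (nπ/d)·cos(nπx/d) and d²/dx² sin(nπx/d) = −(nπ/d)²·sin(nπx/d); on 0 ≤ x ≤ d, ∫sin²(nπx/d) dx = d/2 and ∫sin(nπx/d)·cos(nπx/d) dx = 0.
⟨p⟩ = 0.0000 and ⟨p²⟩ = 9.3393.
(Δp)² = 9.3393 − (0.0000)² = 9.3393.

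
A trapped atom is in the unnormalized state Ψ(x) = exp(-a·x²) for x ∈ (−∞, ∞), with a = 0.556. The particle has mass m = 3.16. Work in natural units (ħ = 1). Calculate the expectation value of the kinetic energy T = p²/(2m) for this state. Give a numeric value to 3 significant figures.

T = −(ħ²/2m) d²/dx², so ⟨T⟩ = −(ħ²/2m) ∫ Ψ*·Ψ'' dx / ∫|Ψ|² dx; with m = 3.16.
Gaussian moments: ∫x^(2j)·e^(−2ax²) dx = (2j−1)!!/(4a)^j · √(π/(2a)), odd powers integrate to 0; here √(π/(2a)) = 1.6808. Derivatives: d/dx e^(−ax²) = −2ax·e^(−ax²), d²/dx² e^(−ax²) = (4a²x² − 2a)·e^(−ax²).
State is unnormalized: ∫|Ψ|² dx = 1.6808, and ∫Ψ*·(−ħ²/2m · Ψ'') dx = 0.14787, so ⟨T⟩ = 0.14787 / 1.6808.
⟨T⟩ = 0.087975.

0.0880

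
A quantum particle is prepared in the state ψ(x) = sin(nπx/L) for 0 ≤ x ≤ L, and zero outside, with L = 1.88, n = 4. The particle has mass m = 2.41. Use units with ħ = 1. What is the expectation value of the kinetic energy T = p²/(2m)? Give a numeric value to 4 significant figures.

T = −(ħ²/2m) d²/dx², so ⟨T⟩ = −(ħ²/2m) ∫ ψ*·ψ'' dx / ∫|ψ|² dx; with m = 2.41.
d/dx sin(nπx/L) = (nπ/L)·cos(nπx/L) and d²/dx² sin(nπx/L) = −(nπ/L)²·sin(nπx/L); on 0 ≤ x ≤ L, ∫sin²(nπx/L) dx = L/2 and ∫sin(nπx/L)·cos(nπx/L) dx = 0.
State is unnormalized: ∫|ψ|² dx = 0.94000, and ∫ψ*·(−ħ²/2m · ψ'') dx = 8.7133, so ⟨T⟩ = 8.7133 / 0.94000.
⟨T⟩ = 9.2695.

9.270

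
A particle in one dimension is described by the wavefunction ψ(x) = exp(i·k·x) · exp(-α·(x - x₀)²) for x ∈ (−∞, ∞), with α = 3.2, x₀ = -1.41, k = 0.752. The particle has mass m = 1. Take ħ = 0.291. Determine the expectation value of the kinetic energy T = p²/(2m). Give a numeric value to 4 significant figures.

0.1594

T = −(ħ²/2m) d²/dx², so ⟨T⟩ = −(ħ²/2m) ∫ ψ*·ψ'' dx / ∫|ψ|² dx; with m = 1.
Gaussian moments (u = x − x₀): ∫u^(2j)·e^(−2αu²) du = (2j−1)!!/(4α)^j · √(π/(2α)), odd powers integrate to 0; here √(π/(2α)) = 0.70062. Derivatives: ψ′ = (ik − 2αu)·ψ, ψ″ = ((ik − 2αu)² − 2α)·ψ; the odd-in-u pieces drop out.
State is unnormalized: ∫|ψ|² dx = 0.70062, and ∫ψ*·(−ħ²/2m · ψ'') dx = 0.11170, so ⟨T⟩ = 0.11170 / 0.70062.
⟨T⟩ = 0.15943.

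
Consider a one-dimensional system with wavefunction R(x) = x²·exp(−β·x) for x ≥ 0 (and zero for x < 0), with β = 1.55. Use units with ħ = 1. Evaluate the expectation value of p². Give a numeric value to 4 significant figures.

p² R = −ħ² d²R/dx²; ⟨p²⟩ = −ħ² ∫ R*·R'' dx / ∫|R|² dx.
Differentiate x²·exp(−β·x) with the product rule; every integrand then reduces to terms xʲ·e^(−2βx) on [0, ∞), with ∫₀^∞ xʲ·e^(−2βx) dx = j!/(2β)^(j+1).
State is unnormalized: ∫|R|² dx = 0.083831, and ∫R*·(−ħ² R'') dx = 0.067134, so ⟨p²⟩ = 0.067134 / 0.083831.
⟨p²⟩ = 0.80083.

0.8008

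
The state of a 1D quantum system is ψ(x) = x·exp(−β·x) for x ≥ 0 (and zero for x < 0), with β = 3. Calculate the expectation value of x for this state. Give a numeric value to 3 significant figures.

⟨x⟩ = ∫ x·|ψ|² dx / ∫|ψ|² dx (integrals over the domain).
Every integrand reduces to terms xʲ·e^(−2βx) on [0, ∞); use ∫₀^∞ xʲ·e^(−2βx) dx = j!/(2β)^(j+1).
State is unnormalized: ∫|ψ|² dx = 0.0092593, and ∫ψ*·x·ψ dx = 0.0046296, so ⟨x⟩ = 0.0046296 / 0.0092593.
⟨x⟩ = 0.50000.

0.500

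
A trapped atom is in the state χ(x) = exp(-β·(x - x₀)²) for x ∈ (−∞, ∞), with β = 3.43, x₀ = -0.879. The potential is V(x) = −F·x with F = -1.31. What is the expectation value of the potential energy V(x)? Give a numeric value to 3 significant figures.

-1.15

⟨V⟩ = ∫ V(x)·|χ|² dx / ∫|χ|² dx.
Gaussian moments (u = x − x₀): ∫u^(2j)·e^(−2βu²) du = (2j−1)!!/(4β)^j · √(π/(2β)), odd powers integrate to 0; here √(π/(2β)) = 0.67673.
State is unnormalized: ∫|χ|² dx = 0.67673, and ∫χ*·V(x)·χ dx = -0.77924, so ⟨V⟩ = -0.77924 / 0.67673.
⟨V⟩ = -1.1515.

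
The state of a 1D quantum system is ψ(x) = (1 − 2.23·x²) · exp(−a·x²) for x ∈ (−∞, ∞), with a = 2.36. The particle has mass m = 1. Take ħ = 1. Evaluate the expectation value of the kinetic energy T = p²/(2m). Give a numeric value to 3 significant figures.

3.16

T = −(ħ²/2m) d²/dx², so ⟨T⟩ = −(ħ²/2m) ∫ ψ*·ψ'' dx / ∫|ψ|² dx; with m = 1.
Expand each integrand as polynomial × e^(−2ax²) and use ∫x^(2j)·e^(−2ax²) dx = (2j−1)!!/(4a)^j · √(π/(2a)), odd powers → 0; here √(π/(2a)) = 0.81584. Differentiate with the product rule, d/dx e^(−ax²) = −2ax·e^(−ax²).
State is unnormalized: ∫|ψ|² dx = 0.56697, and ∫ψ*·(−ħ²/2m · ψ'') dx = 1.7936, so ⟨T⟩ = 1.7936 / 0.56697.
⟨T⟩ = 3.1634.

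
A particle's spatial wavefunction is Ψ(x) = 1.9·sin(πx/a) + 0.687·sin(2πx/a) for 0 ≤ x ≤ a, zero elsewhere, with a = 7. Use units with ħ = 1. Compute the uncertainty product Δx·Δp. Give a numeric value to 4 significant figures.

0.5624

Δx = √(⟨x²⟩−⟨x⟩²), Δp = √(⟨p²⟩−⟨p⟩²).
On 0 ≤ x ≤ a (j ≠ l): ∫sin²(jπx/a) dx = a/2, ∫sin(jπx/a)·sin(lπx/a) dx = 0; diagonal moments ∫x·sin²(jπx/a) dx = a²/4, ∫x²·sin²(jπx/a) dx = a³·(1/6 − 1/(4j²π²)); cross terms ∫x·sin(jπx/a)·sin(lπx/a) dx = 0 for j + l even and −4jla²/(π²(j² − l²)²) for j + l odd, ∫x²·sin(jπx/a)·sin(lπx/a) dx = (−1)^(j+l)·4jla³/(π²(j² − l²)²); higher powers the same way via product-to-sum and parts. d²/dx² sin(jπx/a) = −(jπ/a)²·sin(jπx/a); on 0 ≤ x ≤ a, ∫sin²(jπx/a) dx = a/2 and ∫sin(jπx/a)·sin(lπx/a) dx = 0 for j ≠ l, so only diagonal terms survive in ∫|Ψ|² and ∫Ψ·Ψ″; ∫Ψ·Ψ′ dx = [Ψ²/2] between the walls = 0.
Normalization: ∫|Ψ|² dx = 14.287.
⟨x⟩ = 2.6936, ⟨x²⟩ = 8.4215 ⇒ Δx = 1.0798.
⟨p⟩ = 0.0000, ⟨p²⟩ = 0.27129 ⇒ Δp = 0.52085.
Δx·Δp = 0.56241.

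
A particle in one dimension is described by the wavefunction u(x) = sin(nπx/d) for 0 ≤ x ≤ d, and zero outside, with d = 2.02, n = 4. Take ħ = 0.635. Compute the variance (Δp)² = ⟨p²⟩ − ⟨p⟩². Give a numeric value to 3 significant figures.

Compute ⟨p⟩ and ⟨p²⟩ separately; (Δp)² = ⟨p²⟩ − ⟨p⟩².
d/dx sin(nπx/d) = (nπ/d)·cos(nπx/d) and d²/dx² sin(nπx/d) = −(nπ/d)²·sin(nπx/d); on 0 ≤ x ≤ d, ∫sin²(nπx/d) dx = d/2 and ∫sin(nπx/d)·cos(nπx/d) dx = 0.
Normalization: ∫|u|² dx = 1.0100.
⟨p⟩ = 0.0000 and ⟨p²⟩ = 15.605.
(Δp)² = 15.605 − (0.0000)² = 15.605.

15.6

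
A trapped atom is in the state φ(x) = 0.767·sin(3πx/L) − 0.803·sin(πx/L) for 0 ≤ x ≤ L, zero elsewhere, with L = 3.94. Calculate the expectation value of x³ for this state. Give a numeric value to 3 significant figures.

⟨x³⟩ = ∫ x³·|φ|² dx / ∫|φ|² dx (integrals over the domain).
On 0 ≤ x ≤ L (j ≠ l): ∫sin²(jπx/L) dx = L/2, ∫sin(jπx/L)·sin(lπx/L) dx = 0; diagonal moments ∫x·sin²(jπx/L) dx = L²/4, ∫x²·sin²(jπx/L) dx = L³·(1/6 − 1/(4j²π²)); cross terms ∫x·sin(jπx/L)·sin(lπx/L) dx = 0 for j + l even and −4jlL²/(π²(j² − l²)²) for j + l odd, ∫x²·sin(jπx/L)·sin(lπx/L) dx = (−1)^(j+l)·4jlL³/(π²(j² − l²)²); higher powers the same way via product-to-sum and parts.
State is unnormalized: ∫|φ|² dx = 2.4292, and ∫φ*·x³·φ dx = 22.183, so ⟨x³⟩ = 22.183 / 2.4292.
⟨x³⟩ = 9.1317.

9.13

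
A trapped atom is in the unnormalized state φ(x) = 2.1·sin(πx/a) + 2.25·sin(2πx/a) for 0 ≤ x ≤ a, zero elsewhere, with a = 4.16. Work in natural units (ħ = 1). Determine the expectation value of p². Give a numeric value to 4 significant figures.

1.485

p² φ = −ħ² d²φ/dx²; ⟨p²⟩ = −ħ² ∫ φ*·φ'' dx / ∫|φ|² dx.
d²/dx² sin(jπx/a) = −(jπ/a)²·sin(jπx/a); on 0 ≤ x ≤ a, ∫sin²(jπx/a) dx = a/2 and ∫sin(jπx/a)·sin(lπx/a) dx = 0 for j ≠ l, so only diagonal terms survive in ∫|φ|² and ∫φ·φ″; ∫φ·φ′ dx = [φ²/2] between the walls = 0.
State is unnormalized: ∫|φ|² dx = 19.703, and ∫φ*·(−ħ² φ'') dx = 29.253, so ⟨p²⟩ = 29.253 / 19.703.
⟨p²⟩ = 1.4847.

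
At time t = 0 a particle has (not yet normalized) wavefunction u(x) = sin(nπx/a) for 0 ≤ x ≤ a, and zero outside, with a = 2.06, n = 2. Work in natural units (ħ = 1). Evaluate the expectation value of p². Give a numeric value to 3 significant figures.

9.30

p² u = −ħ² d²u/dx²; ⟨p²⟩ = −ħ² ∫ u*·u'' dx / ∫|u|² dx.
d/dx sin(nπx/a) = (nπ/a)·cos(nπx/a) and d²/dx² sin(nπx/a) = −(nπ/a)²·sin(nπx/a); on 0 ≤ x ≤ a, ∫sin²(nπx/a) dx = a/2 and ∫sin(nπx/a)·cos(nπx/a) dx = 0.
State is unnormalized: ∫|u|² dx = 1.0300, and ∫u*·(−ħ² u'') dx = 9.5821, so ⟨p²⟩ = 9.5821 / 1.0300.
⟨p²⟩ = 9.3030.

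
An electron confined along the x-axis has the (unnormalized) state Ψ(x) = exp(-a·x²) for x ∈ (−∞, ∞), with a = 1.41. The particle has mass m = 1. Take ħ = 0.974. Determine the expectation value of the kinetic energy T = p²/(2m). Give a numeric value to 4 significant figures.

T = −(ħ²/2m) d²/dx², so ⟨T⟩ = −(ħ²/2m) ∫ Ψ*·Ψ'' dx / ∫|Ψ|² dx; with m = 1.
Gaussian moments: ∫x^(2j)·e^(−2ax²) dx = (2j−1)!!/(4a)^j · √(π/(2a)), odd powers integrate to 0; here √(π/(2a)) = 1.0555. Derivatives: d/dx e^(−ax²) = −2ax·e^(−ax²), d²/dx² e^(−ax²) = (4a²x² − 2a)·e^(−ax²).
State is unnormalized: ∫|Ψ|² dx = 1.0555, and ∫Ψ*·(−ħ²/2m · Ψ'') dx = 0.70592, so ⟨T⟩ = 0.70592 / 1.0555.
⟨T⟩ = 0.66882.

0.6688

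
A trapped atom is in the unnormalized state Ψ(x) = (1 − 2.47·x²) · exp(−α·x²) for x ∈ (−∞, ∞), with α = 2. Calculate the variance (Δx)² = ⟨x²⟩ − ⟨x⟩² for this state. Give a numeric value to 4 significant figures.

Compute ⟨x⟩ and ⟨x²⟩ separately, then (Δx)² = ⟨x²⟩ − ⟨x⟩².
Expand each integrand as polynomial × e^(−2αx²) and use ∫x^(2j)·e^(−2αx²) dx = (2j−1)!!/(4α)^j · √(π/(2α)), odd powers → 0; here √(π/(2α)) = 0.88623.
Normalization: ∫|Ψ|² dx = 0.59242.
⟨x⟩ = 0.0000 and ⟨x²⟩ = 0.10797.
(Δx)² = 0.10797 − (0.0000)² = 0.10797.

0.1080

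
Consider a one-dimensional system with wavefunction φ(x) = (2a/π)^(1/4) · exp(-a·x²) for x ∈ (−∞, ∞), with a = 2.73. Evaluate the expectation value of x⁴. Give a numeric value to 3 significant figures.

⟨x⁴⟩ = ∫ x⁴·|φ|² dx (integrals over the domain).
Gaussian moments: ∫x^(2j)·e^(−2ax²) dx = (2j−1)!!/(4a)^j · √(π/(2a)), odd powers integrate to 0; here √(π/(2a)) = 0.75854.
⟨x⁴⟩ = 0.025158.

0.0252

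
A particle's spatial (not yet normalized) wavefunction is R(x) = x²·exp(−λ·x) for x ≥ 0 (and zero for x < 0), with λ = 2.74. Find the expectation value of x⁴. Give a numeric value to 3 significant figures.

1.86

⟨x⁴⟩ = ∫ x⁴·|R|² dx / ∫|R|² dx (integrals over the domain).
Every integrand reduces to terms xʲ·e^(−2λx) on [0, ∞); use ∫₀^∞ xʲ·e^(−2λx) dx = j!/(2λ)^(j+1).
State is unnormalized: ∫|R|² dx = 0.0048563, and ∫R*·x⁴·R dx = 0.0090468, so ⟨x⁴⟩ = 0.0090468 / 0.0048563.
⟨x⁴⟩ = 1.8629.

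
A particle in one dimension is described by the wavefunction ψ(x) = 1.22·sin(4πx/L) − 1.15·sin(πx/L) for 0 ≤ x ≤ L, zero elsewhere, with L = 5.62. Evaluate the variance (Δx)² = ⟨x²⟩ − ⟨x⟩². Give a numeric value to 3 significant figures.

1.82

Compute ⟨x⟩ and ⟨x²⟩ separately, then (Δx)² = ⟨x²⟩ − ⟨x⟩².
On 0 ≤ x ≤ L (j ≠ l): ∫sin²(jπx/L) dx = L/2, ∫sin(jπx/L)·sin(lπx/L) dx = 0; diagonal moments ∫x·sin²(jπx/L) dx = L²/4, ∫x²·sin²(jπx/L) dx = L³·(1/6 − 1/(4j²π²)); cross terms ∫x·sin(jπx/L)·sin(lπx/L) dx = 0 for j + l even and −4jlL²/(π²(j² − l²)²) for j + l odd, ∫x²·sin(jπx/L)·sin(lπx/L) dx = (−1)^(j+l)·4jlL³/(π²(j² − l²)²); higher powers the same way via product-to-sum and parts.
Normalization: ∫|ψ|² dx = 7.8986.
⟨x⟩ = 2.8908 and ⟨x²⟩ = 10.177.
(Δx)² = 10.177 − (2.8908)² = 1.8197.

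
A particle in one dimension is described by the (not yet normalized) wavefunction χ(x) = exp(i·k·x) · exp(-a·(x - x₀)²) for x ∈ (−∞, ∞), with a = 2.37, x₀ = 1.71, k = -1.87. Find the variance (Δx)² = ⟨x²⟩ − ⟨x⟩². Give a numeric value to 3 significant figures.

0.105

Compute ⟨x⟩ and ⟨x²⟩ separately, then (Δx)² = ⟨x²⟩ − ⟨x⟩².
Gaussian moments (u = x − x₀): ∫u^(2j)·e^(−2au²) du = (2j−1)!!/(4a)^j · √(π/(2a)), odd powers integrate to 0; here √(π/(2a)) = 0.81412.
Normalization: ∫|χ|² dx = 0.81412.
⟨x⟩ = 1.7100 and ⟨x²⟩ = 3.0296.
(Δx)² = 3.0296 − (1.7100)² = 0.10549.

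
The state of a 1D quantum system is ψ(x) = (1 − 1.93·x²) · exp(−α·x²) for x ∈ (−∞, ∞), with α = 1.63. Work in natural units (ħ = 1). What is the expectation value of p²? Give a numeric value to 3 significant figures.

5.36

p² ψ = −ħ² d²ψ/dx²; ⟨p²⟩ = −ħ² ∫ ψ*·ψ'' dx / ∫|ψ|² dx.
Expand each integrand as polynomial × e^(−2αx²) and use ∫x^(2j)·e^(−2αx²) dx = (2j−1)!!/(4α)^j · √(π/(2α)), odd powers → 0; here √(π/(2α)) = 0.98167. Differentiate with the product rule, d/dx e^(−αx²) = −2αx·e^(−αx²).
State is unnormalized: ∫|ψ|² dx = 0.65855, and ∫ψ*·(−ħ² ψ'') dx = 3.5289, so ⟨p²⟩ = 3.5289 / 0.65855.
⟨p²⟩ = 5.3586.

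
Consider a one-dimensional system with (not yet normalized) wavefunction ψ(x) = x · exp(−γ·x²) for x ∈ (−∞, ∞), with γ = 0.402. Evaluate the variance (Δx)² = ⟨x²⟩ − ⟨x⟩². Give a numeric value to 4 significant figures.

Compute ⟨x⟩ and ⟨x²⟩ separately, then (Δx)² = ⟨x²⟩ − ⟨x⟩².
Expand each integrand as polynomial × e^(−2γx²) and use ∫x^(2j)·e^(−2γx²) dx = (2j−1)!!/(4γ)^j · √(π/(2γ)), odd powers → 0; here √(π/(2γ)) = 1.9767.
Normalization: ∫|ψ|² dx = 1.2293.
⟨x⟩ = 0.0000 and ⟨x²⟩ = 1.8657.
(Δx)² = 1.8657 − (0.0000)² = 1.8657.

1.866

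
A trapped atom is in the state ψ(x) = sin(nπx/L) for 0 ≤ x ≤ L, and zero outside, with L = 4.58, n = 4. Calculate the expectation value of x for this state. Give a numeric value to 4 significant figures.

2.290

⟨x⟩ = ∫ x·|ψ|² dx / ∫|ψ|² dx (integrals over the domain).
With sin²θ = (1 − cos2θ)/2 on 0 ≤ x ≤ L: ∫sin²(nπx/L) dx = L/2, ∫x·sin²(nπx/L) dx = L²/4, ∫x²·sin²(nπx/L) dx = L³·(1/6 − 1/(4n²π²)); higher powers xᵏ the same way, integrating xᵏ·cos(2nπx/L) by parts.
State is unnormalized: ∫|ψ|² dx = 2.2900, and ∫ψ*·x·ψ dx = 5.2441, so ⟨x⟩ = 5.2441 / 2.2900.
⟨x⟩ = 2.2900.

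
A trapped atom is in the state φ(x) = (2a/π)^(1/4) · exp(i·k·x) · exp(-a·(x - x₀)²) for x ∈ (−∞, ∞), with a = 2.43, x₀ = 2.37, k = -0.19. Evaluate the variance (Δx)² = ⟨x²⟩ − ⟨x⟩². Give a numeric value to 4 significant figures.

0.1029

Compute ⟨x⟩ and ⟨x²⟩ separately, then (Δx)² = ⟨x²⟩ − ⟨x⟩².
Gaussian moments (u = x − x₀): ∫u^(2j)·e^(−2au²) du = (2j−1)!!/(4a)^j · √(π/(2a)), odd powers integrate to 0; here √(π/(2a)) = 0.80400.
⟨x⟩ = 2.3700 and ⟨x²⟩ = 5.7198.
(Δx)² = 5.7198 − (2.3700)² = 0.10288.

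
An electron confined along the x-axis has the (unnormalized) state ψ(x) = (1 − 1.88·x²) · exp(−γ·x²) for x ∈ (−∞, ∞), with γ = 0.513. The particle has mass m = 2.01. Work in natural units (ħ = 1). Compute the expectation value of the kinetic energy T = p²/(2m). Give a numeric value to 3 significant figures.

0.659

T = −(ħ²/2m) d²/dx², so ⟨T⟩ = −(ħ²/2m) ∫ ψ*·ψ'' dx / ∫|ψ|² dx; with m = 2.01.
Expand each integrand as polynomial × e^(−2γx²) and use ∫x^(2j)·e^(−2γx²) dx = (2j−1)!!/(4γ)^j · √(π/(2γ)), odd powers → 0; here √(π/(2γ)) = 1.7499. Differentiate with the product rule, d/dx e^(−γx²) = −2γx·e^(−γx²).
State is unnormalized: ∫|ψ|² dx = 2.9499, and ∫ψ*·(−ħ²/2m · ψ'') dx = 1.9445, so ⟨T⟩ = 1.9445 / 2.9499.
⟨T⟩ = 0.65919.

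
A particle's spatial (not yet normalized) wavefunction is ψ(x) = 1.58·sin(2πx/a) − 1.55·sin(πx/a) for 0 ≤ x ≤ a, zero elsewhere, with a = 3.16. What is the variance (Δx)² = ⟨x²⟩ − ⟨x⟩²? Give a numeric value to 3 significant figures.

0.196

Compute ⟨x⟩ and ⟨x²⟩ separately, then (Δx)² = ⟨x²⟩ − ⟨x⟩².
On 0 ≤ x ≤ a (j ≠ l): ∫sin²(jπx/a) dx = a/2, ∫sin(jπx/a)·sin(lπx/a) dx = 0; diagonal moments ∫x·sin²(jπx/a) dx = a²/4, ∫x²·sin²(jπx/a) dx = a³·(1/6 − 1/(4j²π²)); cross terms ∫x·sin(jπx/a)·sin(lπx/a) dx = 0 for j + l even and −4jla²/(π²(j² − l²)²) for j + l odd, ∫x²·sin(jπx/a)·sin(lπx/a) dx = (−1)^(j+l)·4jla³/(π²(j² − l²)²); higher powers the same way via product-to-sum and parts.
Normalization: ∫|ψ|² dx = 7.7403.
⟨x⟩ = 2.1491 and ⟨x²⟩ = 4.8143.
(Δx)² = 4.8143 − (2.1491)² = 0.19573.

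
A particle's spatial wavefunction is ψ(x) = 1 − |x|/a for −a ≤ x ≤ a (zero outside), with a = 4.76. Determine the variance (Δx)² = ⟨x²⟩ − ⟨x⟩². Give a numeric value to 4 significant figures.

2.266

Compute ⟨x⟩ and ⟨x²⟩ separately, then (Δx)² = ⟨x²⟩ − ⟨x⟩².
ψ is even, so ∫ over [−a, a] = 2∫₀ᵃ with ψ = 1 − x/a there: ∫₀ᵃ (1 − x/a)² dx = a/3, ∫₀ᵃ x²(1 − x/a)² dx = a³/30, ∫₀ᵃ x⁴(1 − x/a)² dx = a⁵/105.
Normalization: ∫|ψ|² dx = 3.1733.
⟨x⟩ = 0.0000 and ⟨x²⟩ = 2.2658.
(Δx)² = 2.2658 − (0.0000)² = 2.2658.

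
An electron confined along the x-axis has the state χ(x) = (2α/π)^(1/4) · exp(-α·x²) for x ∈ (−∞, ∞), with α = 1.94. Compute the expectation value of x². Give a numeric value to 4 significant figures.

⟨x²⟩ = ∫ x²·|χ|² dx (integrals over the domain).
Gaussian moments: ∫x^(2j)·e^(−2αx²) dx = (2j−1)!!/(4α)^j · √(π/(2α)), odd powers integrate to 0; here √(π/(2α)) = 0.89983.
⟨x²⟩ = 0.12887.

0.1289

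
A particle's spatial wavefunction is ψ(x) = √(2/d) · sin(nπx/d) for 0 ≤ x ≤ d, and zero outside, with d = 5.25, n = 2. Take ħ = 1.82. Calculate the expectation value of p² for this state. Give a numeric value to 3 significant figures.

4.74

p² ψ = −ħ² d²ψ/dx²; ⟨p²⟩ = −ħ² ∫ ψ*·ψ'' dx.
d/dx sin(nπx/d) = (nπ/d)·cos(nπx/d) and d²/dx² sin(nπx/d) = −(nπ/d)²·sin(nπx/d); on 0 ≤ x ≤ d, ∫sin²(nπx/d) dx = d/2 and ∫sin(nπx/d)·cos(nπx/d) dx = 0.
⟨p²⟩ = 4.7444.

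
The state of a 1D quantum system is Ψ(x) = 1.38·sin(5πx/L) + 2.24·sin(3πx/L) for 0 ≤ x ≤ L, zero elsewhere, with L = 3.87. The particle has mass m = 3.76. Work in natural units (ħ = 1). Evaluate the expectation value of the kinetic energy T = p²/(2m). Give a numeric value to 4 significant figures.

T = −(ħ²/2m) d²/dx², so ⟨T⟩ = −(ħ²/2m) ∫ Ψ*·Ψ'' dx / ∫|Ψ|² dx; with m = 3.76.
d²/dx² sin(jπx/L) = −(jπ/L)²·sin(jπx/L); on 0 ≤ x ≤ L, ∫sin²(jπx/L) dx = L/2 and ∫sin(jπx/L)·sin(lπx/L) dx = 0 for j ≠ l, so only diagonal terms survive in ∫|Ψ|² and ∫Ψ·Ψ″; ∫Ψ·Ψ′ dx = [Ψ²/2] between the walls = 0.
State is unnormalized: ∫|Ψ|² dx = 13.394, and ∫Ψ*·(−ħ²/2m · Ψ'') dx = 15.730, so ⟨T⟩ = 15.730 / 13.394.
⟨T⟩ = 1.1744.

1.174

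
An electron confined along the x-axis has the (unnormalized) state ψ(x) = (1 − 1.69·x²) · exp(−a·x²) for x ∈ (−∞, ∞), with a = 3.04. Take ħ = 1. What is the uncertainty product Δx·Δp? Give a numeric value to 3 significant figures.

0.515

Δx = √(⟨x²⟩−⟨x⟩²), Δp = √(⟨p²⟩−⟨p⟩²).
Expand each integrand as polynomial × e^(−2ax²) and use ∫x^(2j)·e^(−2ax²) dx = (2j−1)!!/(4a)^j · √(π/(2a)), odd powers → 0; here √(π/(2a)) = 0.71882. Differentiate with the product rule, d/dx e^(−ax²) = −2ax·e^(−ax²).
Normalization: ∫|ψ|² dx = 0.56067.
⟨x⟩ = 0.0000, ⟨x²⟩ = 0.048062 ⇒ Δx = 0.21923.
⟨p⟩ = 0.0000, ⟨p²⟩ = 5.5078 ⇒ Δp = 2.3469.
Δx·Δp = 0.51451.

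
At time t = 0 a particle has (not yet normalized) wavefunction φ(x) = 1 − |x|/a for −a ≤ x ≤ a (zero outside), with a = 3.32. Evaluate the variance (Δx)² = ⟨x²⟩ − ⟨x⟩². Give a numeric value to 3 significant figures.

1.10

Compute ⟨x⟩ and ⟨x²⟩ separately, then (Δx)² = ⟨x²⟩ − ⟨x⟩².
φ is even, so ∫ over [−a, a] = 2∫₀ᵃ with φ = 1 − x/a there: ∫₀ᵃ (1 − x/a)² dx = a/3, ∫₀ᵃ x²(1 − x/a)² dx = a³/30, ∫₀ᵃ x⁴(1 − x/a)² dx = a⁵/105.
Normalization: ∫|φ|² dx = 2.2133.
⟨x⟩ = 0.0000 and ⟨x²⟩ = 1.1022.
(Δx)² = 1.1022 − (0.0000)² = 1.1022.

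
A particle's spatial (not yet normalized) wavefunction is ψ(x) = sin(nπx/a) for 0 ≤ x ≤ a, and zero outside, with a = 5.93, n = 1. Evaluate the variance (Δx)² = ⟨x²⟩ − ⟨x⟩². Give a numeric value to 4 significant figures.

1.149

Compute ⟨x⟩ and ⟨x²⟩ separately, then (Δx)² = ⟨x²⟩ − ⟨x⟩².
With sin²θ = (1 − cos2θ)/2 on 0 ≤ x ≤ a: ∫sin²(nπx/a) dx = a/2, ∫x·sin²(nπx/a) dx = a²/4, ∫x²·sin²(nπx/a) dx = a³·(1/6 − 1/(4n²π²)); higher powers xᵏ the same way, integrating xᵏ·cos(2nπx/a) by parts.
Normalization: ∫|ψ|² dx = 2.9650.
⟨x⟩ = 2.9650 and ⟨x²⟩ = 9.9402.
(Δx)² = 9.9402 − (2.9650)² = 1.1489.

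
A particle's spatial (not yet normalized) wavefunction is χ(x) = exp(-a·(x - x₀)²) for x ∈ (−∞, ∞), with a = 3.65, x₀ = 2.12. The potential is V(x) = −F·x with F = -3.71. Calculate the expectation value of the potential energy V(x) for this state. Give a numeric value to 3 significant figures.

7.87

⟨V⟩ = ∫ V(x)·|χ|² dx / ∫|χ|² dx.
Gaussian moments (u = x − x₀): ∫u^(2j)·e^(−2au²) du = (2j−1)!!/(4a)^j · √(π/(2a)), odd powers integrate to 0; here √(π/(2a)) = 0.65601.
State is unnormalized: ∫|χ|² dx = 0.65601, and ∫χ*·V(x)·χ dx = 5.1597, so ⟨V⟩ = 5.1597 / 0.65601.
⟨V⟩ = 7.8652.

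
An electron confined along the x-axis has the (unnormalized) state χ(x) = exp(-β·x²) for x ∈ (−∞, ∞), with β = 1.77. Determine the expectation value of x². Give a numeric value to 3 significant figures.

⟨x²⟩ = ∫ x²·|χ|² dx / ∫|χ|² dx (integrals over the domain).
Gaussian moments: ∫x^(2j)·e^(−2βx²) dx = (2j−1)!!/(4β)^j · √(π/(2β)), odd powers integrate to 0; here √(π/(2β)) = 0.94205.
State is unnormalized: ∫|χ|² dx = 0.94205, and ∫χ*·x²·χ dx = 0.13306, so ⟨x²⟩ = 0.13306 / 0.94205.
⟨x²⟩ = 0.14124.

0.141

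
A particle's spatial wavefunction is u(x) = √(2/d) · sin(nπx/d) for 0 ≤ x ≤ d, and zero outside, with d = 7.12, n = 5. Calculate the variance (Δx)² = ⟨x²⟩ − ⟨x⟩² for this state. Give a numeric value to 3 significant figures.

4.12

Compute ⟨x⟩ and ⟨x²⟩ separately, then (Δx)² = ⟨x²⟩ − ⟨x⟩².
With sin²θ = (1 − cos2θ)/2 on 0 ≤ x ≤ d: ∫sin²(nπx/d) dx = d/2, ∫x·sin²(nπx/d) dx = d²/4, ∫x²·sin²(nπx/d) dx = d³·(1/6 − 1/(4n²π²)); higher powers xᵏ the same way, integrating xᵏ·cos(2nπx/d) by parts.
⟨x⟩ = 3.5600 and ⟨x²⟩ = 16.795.
(Δx)² = 16.795 − (3.5600)² = 4.1218.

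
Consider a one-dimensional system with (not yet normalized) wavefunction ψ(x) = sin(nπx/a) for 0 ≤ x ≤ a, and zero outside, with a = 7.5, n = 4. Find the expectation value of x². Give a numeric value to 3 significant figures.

⟨x²⟩ = ∫ x²·|ψ|² dx / ∫|ψ|² dx (integrals over the domain).
With sin²θ = (1 − cos2θ)/2 on 0 ≤ x ≤ a: ∫sin²(nπx/a) dx = a/2, ∫x·sin²(nπx/a) dx = a²/4, ∫x²·sin²(nπx/a) dx = a³·(1/6 − 1/(4n²π²)); higher powers xᵏ the same way, integrating xᵏ·cos(2nπx/a) by parts.
State is unnormalized: ∫|ψ|² dx = 3.7500, and ∫ψ*·x²·ψ dx = 69.645, so ⟨x²⟩ = 69.645 / 3.7500.
⟨x²⟩ = 18.572.

18.6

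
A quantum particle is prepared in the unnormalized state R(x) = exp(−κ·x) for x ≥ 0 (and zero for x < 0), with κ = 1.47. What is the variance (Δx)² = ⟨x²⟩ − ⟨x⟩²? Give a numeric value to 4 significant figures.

Compute ⟨x⟩ and ⟨x²⟩ separately, then (Δx)² = ⟨x²⟩ − ⟨x⟩².
Every integrand reduces to terms xʲ·e^(−2κx) on [0, ∞); use ∫₀^∞ xʲ·e^(−2κx) dx = j!/(2κ)^(j+1).
Normalization: ∫|R|² dx = 0.34014.
⟨x⟩ = 0.34014 and ⟨x²⟩ = 0.23139.
(Δx)² = 0.23139 − (0.34014)² = 0.11569.

0.1157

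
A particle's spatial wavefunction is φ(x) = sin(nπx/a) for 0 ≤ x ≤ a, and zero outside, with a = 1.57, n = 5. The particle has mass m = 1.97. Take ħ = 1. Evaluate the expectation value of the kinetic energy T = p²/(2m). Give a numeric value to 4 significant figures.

25.41

T = −(ħ²/2m) d²/dx², so ⟨T⟩ = −(ħ²/2m) ∫ φ*·φ'' dx / ∫|φ|² dx; with m = 1.97.
d/dx sin(nπx/a) = (nπ/a)·cos(nπx/a) and d²/dx² sin(nπx/a) = −(nπ/a)²·sin(nπx/a); on 0 ≤ x ≤ a, ∫sin²(nπx/a) dx = a/2 and ∫sin(nπx/a)·cos(nπx/a) dx = 0.
State is unnormalized: ∫|φ|² dx = 0.78500, and ∫φ*·(−ħ²/2m · φ'') dx = 19.944, so ⟨T⟩ = 19.944 / 0.78500.
⟨T⟩ = 25.406.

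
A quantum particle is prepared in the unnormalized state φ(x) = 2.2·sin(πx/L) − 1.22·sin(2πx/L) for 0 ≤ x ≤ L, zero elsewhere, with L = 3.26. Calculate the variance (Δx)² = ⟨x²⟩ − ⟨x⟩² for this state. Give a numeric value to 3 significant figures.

0.194

Compute ⟨x⟩ and ⟨x²⟩ separately, then (Δx)² = ⟨x²⟩ − ⟨x⟩².
On 0 ≤ x ≤ L (j ≠ l): ∫sin²(jπx/L) dx = L/2, ∫sin(jπx/L)·sin(lπx/L) dx = 0; diagonal moments ∫x·sin²(jπx/L) dx = L²/4, ∫x²·sin²(jπx/L) dx = L³·(1/6 − 1/(4j²π²)); cross terms ∫x·sin(jπx/L)·sin(lπx/L) dx = 0 for j + l even and −4jlL²/(π²(j² − l²)²) for j + l odd, ∫x²·sin(jπx/L)·sin(lπx/L) dx = (−1)^(j+l)·4jlL³/(π²(j² − l²)²); higher powers the same way via product-to-sum and parts.
Normalization: ∫|φ|² dx = 10.315.
⟨x⟩ = 2.1281 and ⟨x²⟩ = 4.7229.
(Δx)² = 4.7229 − (2.1281)² = 0.19410.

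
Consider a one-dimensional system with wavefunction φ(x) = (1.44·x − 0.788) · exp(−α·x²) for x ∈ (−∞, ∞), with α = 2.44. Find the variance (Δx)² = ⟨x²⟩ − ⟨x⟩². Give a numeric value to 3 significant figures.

0.0769

Compute ⟨x⟩ and ⟨x²⟩ separately, then (Δx)² = ⟨x²⟩ − ⟨x⟩².
Expand each integrand as polynomial × e^(−2αx²) and use ∫x^(2j)·e^(−2αx²) dx = (2j−1)!!/(4α)^j · √(π/(2α)), odd powers → 0; here √(π/(2α)) = 0.80235.
Normalization: ∫|φ|² dx = 0.66868.
⟨x⟩ = -0.27901 and ⟨x²⟩ = 0.15470.
(Δx)² = 0.15470 − (-0.27901)² = 0.076854.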